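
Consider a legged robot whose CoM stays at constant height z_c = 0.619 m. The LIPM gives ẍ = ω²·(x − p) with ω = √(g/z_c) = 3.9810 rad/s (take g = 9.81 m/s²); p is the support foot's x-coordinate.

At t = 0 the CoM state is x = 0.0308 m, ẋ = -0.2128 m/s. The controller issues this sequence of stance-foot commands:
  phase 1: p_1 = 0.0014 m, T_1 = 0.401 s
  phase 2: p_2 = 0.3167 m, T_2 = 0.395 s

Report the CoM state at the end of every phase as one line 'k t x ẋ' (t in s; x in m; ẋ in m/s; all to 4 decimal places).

phase 1: p=0.0014, T=0.401, ωT=1.596381, cosh=2.568884, sinh=2.366256; start (x,ẋ)=(0.030800, -0.212800) → end (x,ẋ)=(-0.049560, -0.269709)
phase 2: p=0.3167, T=0.395, ωT=1.572495, cosh=2.513091, sinh=2.305564; start (x,ẋ)=(-0.049560, -0.269709) → end (x,ẋ)=(-0.759945, -4.039506)

1 0.4010 -0.0496 -0.2697
2 0.7960 -0.7599 -4.0395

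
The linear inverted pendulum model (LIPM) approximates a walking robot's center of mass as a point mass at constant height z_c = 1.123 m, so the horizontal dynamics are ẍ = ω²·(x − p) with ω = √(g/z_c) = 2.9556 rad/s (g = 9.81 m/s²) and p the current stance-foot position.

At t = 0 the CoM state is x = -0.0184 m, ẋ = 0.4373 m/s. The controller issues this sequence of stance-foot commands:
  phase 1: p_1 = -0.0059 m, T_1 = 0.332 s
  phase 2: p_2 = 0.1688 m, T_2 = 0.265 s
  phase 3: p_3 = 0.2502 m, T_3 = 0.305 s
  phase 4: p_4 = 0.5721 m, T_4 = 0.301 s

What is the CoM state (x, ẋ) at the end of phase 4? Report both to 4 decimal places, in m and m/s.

x = 1.0792, ẋ = 1.9827

phase 1: p=-0.0059, T=0.332, ωT=0.981259, cosh=1.521326, sinh=1.146487; start (x,ẋ)=(-0.018400, 0.437300) → end (x,ẋ)=(0.144714, 0.622919)
phase 2: p=0.1688, T=0.265, ωT=0.783234, cosh=1.322732, sinh=0.865806; start (x,ẋ)=(0.144714, 0.622919) → end (x,ẋ)=(0.319416, 0.762318)
phase 3: p=0.2502, T=0.305, ωT=0.901458, cosh=1.434585, sinh=1.028607; start (x,ẋ)=(0.319416, 0.762318) → end (x,ẋ)=(0.614799, 1.304039)
phase 4: p=0.5721, T=0.301, ωT=0.889636, cosh=1.422524, sinh=1.011719; start (x,ẋ)=(0.614799, 1.304039) → end (x,ẋ)=(1.079220, 1.982706)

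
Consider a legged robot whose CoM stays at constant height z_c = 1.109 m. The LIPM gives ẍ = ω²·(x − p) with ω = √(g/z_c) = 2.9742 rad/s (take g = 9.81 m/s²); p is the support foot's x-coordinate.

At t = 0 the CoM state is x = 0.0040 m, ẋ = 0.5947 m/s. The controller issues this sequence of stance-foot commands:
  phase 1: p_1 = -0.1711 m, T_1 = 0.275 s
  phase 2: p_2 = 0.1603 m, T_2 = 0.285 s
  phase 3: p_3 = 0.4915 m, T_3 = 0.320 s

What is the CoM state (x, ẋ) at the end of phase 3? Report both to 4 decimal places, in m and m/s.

x = 1.5374, ẋ = 3.6593

phase 1: p=-0.1711, T=0.275, ωT=0.817905, cosh=1.353552, sinh=0.912196; start (x,ẋ)=(0.004000, 0.594700) → end (x,ẋ)=(0.248303, 1.280013)
phase 2: p=0.1603, T=0.285, ωT=0.847647, cosh=1.381285, sinh=0.952863; start (x,ẋ)=(0.248303, 1.280013) → end (x,ẋ)=(0.691943, 2.017465)
phase 3: p=0.4915, T=0.320, ωT=0.951744, cosh=1.488145, sinh=1.102078; start (x,ẋ)=(0.691943, 2.017465) → end (x,ẋ)=(1.537352, 3.659293)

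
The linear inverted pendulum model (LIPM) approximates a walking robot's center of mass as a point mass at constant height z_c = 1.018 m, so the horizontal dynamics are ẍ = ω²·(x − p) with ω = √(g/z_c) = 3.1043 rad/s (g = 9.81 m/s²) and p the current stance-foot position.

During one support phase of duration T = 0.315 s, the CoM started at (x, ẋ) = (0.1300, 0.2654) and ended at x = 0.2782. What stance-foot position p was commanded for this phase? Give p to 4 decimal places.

ωT = 3.1043·0.315 = 0.977854; cosh(ωT) = 1.517431, sinh(ωT) = 1.141314
x(T) = p + (x₀−p)·cosh(ωT) + (ẋ₀/ω)·sinh(ωT) ⇒ p·(1 − cosh) = x(T) − x₀·cosh − (ẋ₀/ω)·sinh
numerator   = 0.2782 − (0.1300)·1.517431 − (0.2654/3.1043)·1.141314 = -0.016642
denominator = 1 − 1.517431 = -0.517431
p = -0.016642 / -0.517431 = 0.0322

p = 0.0322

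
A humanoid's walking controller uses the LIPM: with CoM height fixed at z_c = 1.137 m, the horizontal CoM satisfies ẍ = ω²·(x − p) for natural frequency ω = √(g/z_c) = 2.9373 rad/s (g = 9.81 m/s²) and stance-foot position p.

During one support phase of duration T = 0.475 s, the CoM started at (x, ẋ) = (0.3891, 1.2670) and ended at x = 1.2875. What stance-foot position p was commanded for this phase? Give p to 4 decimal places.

ωT = 2.9373·0.475 = 1.395217; cosh(ωT) = 2.141816, sinh(ωT) = 1.894037
x(T) = p + (x₀−p)·cosh(ωT) + (ẋ₀/ω)·sinh(ωT) ⇒ p·(1 − cosh) = x(T) − x₀·cosh − (ẋ₀/ω)·sinh
numerator   = 1.2875 − (0.3891)·2.141816 − (1.2670/2.9373)·1.894037 = -0.362870
denominator = 1 − 2.141816 = -1.141816
p = -0.362870 / -1.141816 = 0.3178

p = 0.3178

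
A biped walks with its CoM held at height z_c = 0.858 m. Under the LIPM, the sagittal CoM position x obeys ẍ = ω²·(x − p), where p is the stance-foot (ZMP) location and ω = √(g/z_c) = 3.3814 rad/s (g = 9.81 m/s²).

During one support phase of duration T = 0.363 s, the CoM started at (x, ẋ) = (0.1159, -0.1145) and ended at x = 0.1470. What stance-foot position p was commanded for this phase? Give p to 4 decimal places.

ωT = 3.3814·0.363 = 1.227448; cosh(ωT) = 1.852775, sinh(ωT) = 1.559735
x(T) = p + (x₀−p)·cosh(ωT) + (ẋ₀/ω)·sinh(ωT) ⇒ p·(1 − cosh) = x(T) − x₀·cosh − (ẋ₀/ω)·sinh
numerator   = 0.1470 − (0.1159)·1.852775 − (-0.1145/3.3814)·1.559735 = -0.014921
denominator = 1 − 1.852775 = -0.852775
p = -0.014921 / -0.852775 = 0.0175

p = 0.0175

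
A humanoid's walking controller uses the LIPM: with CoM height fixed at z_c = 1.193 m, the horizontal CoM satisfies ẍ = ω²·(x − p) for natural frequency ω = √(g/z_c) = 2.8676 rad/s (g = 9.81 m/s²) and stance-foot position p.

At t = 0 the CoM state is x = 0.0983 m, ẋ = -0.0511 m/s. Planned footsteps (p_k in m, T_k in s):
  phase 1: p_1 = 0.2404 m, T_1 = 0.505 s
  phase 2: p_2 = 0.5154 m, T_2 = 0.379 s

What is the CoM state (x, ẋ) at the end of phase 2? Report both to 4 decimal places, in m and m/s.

phase 1: p=0.2404, T=0.505, ωT=1.448138, cosh=2.245096, sinh=2.010088; start (x,ẋ)=(0.098300, -0.051100) → end (x,ẋ)=(-0.114447, -0.933807)
phase 2: p=0.5154, T=0.379, ωT=1.086820, cosh=1.651060, sinh=1.313772; start (x,ẋ)=(-0.114447, -0.933807) → end (x,ẋ)=(-0.952333, -3.914642)

x = -0.9523, ẋ = -3.9146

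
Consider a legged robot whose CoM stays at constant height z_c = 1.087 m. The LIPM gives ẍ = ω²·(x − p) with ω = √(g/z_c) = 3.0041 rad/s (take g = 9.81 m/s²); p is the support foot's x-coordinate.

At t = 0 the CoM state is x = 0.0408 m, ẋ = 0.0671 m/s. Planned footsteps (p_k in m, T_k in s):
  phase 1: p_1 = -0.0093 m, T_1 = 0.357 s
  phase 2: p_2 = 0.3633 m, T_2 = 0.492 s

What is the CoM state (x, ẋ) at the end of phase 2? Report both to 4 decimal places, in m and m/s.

x = -0.0308, ẋ = -0.9352

phase 1: p=-0.0093, T=0.357, ωT=1.072464, cosh=1.632368, sinh=1.290203; start (x,ẋ)=(0.040800, 0.067100) → end (x,ẋ)=(0.101300, 0.303714)
phase 2: p=0.3633, T=0.492, ωT=1.478017, cosh=2.306167, sinh=2.078077; start (x,ẋ)=(0.101300, 0.303714) → end (x,ẋ)=(-0.030823, -0.935186)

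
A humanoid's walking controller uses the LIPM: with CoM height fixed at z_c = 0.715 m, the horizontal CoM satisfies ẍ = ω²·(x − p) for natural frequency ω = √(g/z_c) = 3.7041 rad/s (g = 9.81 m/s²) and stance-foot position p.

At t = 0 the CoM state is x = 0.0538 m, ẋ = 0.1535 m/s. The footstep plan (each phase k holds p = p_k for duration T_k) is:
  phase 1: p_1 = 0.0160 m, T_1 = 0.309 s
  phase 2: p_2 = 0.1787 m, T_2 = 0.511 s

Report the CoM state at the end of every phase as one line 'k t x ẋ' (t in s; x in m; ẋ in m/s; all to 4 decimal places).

1 0.3090 0.1399 0.4631
2 0.8200 0.4525 1.1054

phase 1: p=0.0160, T=0.309, ωT=1.144567, cosh=1.729721, sinh=1.411359; start (x,ẋ)=(0.053800, 0.153500) → end (x,ẋ)=(0.139871, 0.463124)
phase 2: p=0.1787, T=0.511, ωT=1.892795, cosh=3.394273, sinh=3.243623; start (x,ẋ)=(0.139871, 0.463124) → end (x,ẋ)=(0.452454, 1.105449)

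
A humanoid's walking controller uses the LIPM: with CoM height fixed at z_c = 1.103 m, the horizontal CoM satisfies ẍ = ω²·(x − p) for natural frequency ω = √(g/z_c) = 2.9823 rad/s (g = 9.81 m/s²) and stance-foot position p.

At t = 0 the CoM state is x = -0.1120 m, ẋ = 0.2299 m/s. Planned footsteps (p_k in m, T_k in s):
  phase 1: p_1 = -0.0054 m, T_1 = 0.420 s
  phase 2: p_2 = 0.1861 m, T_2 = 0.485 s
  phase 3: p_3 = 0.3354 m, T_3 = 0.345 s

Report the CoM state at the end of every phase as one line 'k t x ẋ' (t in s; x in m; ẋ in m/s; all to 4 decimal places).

1 0.4200 -0.0833 -0.0757
2 0.9050 -0.4687 -1.7815
3 1.2500 -1.6621 -5.7369

phase 1: p=-0.0054, T=0.420, ωT=1.252566, cosh=1.892541, sinh=1.606770; start (x,ẋ)=(-0.112000, 0.229900) → end (x,ẋ)=(-0.083282, -0.075718)
phase 2: p=0.1861, T=0.485, ωT=1.446415, cosh=2.241637, sinh=2.006224; start (x,ẋ)=(-0.083282, -0.075718) → end (x,ẋ)=(-0.468693, -1.781488)
phase 3: p=0.3354, T=0.345, ωT=1.028893, cosh=1.577685, sinh=1.220283; start (x,ẋ)=(-0.468693, -1.781488) → end (x,ẋ)=(-1.662146, -5.736923)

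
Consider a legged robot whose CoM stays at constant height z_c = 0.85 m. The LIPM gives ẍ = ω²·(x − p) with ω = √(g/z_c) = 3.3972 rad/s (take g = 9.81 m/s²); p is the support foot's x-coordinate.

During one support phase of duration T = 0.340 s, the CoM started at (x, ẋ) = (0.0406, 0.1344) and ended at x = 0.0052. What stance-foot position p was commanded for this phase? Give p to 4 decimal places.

p = 0.1641

ωT = 3.3972·0.340 = 1.155048; cosh(ωT) = 1.744609, sinh(ωT) = 1.429567
x(T) = p + (x₀−p)·cosh(ωT) + (ẋ₀/ω)·sinh(ωT) ⇒ p·(1 − cosh) = x(T) − x₀·cosh − (ẋ₀/ω)·sinh
numerator   = 0.0052 − (0.0406)·1.744609 − (0.1344/3.3972)·1.429567 = -0.122188
denominator = 1 − 1.744609 = -0.744609
p = -0.122188 / -0.744609 = 0.1641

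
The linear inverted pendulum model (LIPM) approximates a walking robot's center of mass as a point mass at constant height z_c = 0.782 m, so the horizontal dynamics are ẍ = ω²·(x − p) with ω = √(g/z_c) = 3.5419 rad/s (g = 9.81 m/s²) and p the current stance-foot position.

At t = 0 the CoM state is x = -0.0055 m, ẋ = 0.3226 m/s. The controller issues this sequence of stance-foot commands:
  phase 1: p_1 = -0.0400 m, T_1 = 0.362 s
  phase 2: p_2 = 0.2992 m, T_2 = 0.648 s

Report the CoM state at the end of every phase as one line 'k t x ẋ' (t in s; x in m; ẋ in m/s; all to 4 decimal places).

1 0.3620 0.1785 0.8294
2 1.0100 0.8444 2.0576

phase 1: p=-0.0400, T=0.362, ωT=1.282168, cosh=1.940940, sinh=1.663505; start (x,ẋ)=(-0.005500, 0.322600) → end (x,ẋ)=(0.178476, 0.829420)
phase 2: p=0.2992, T=0.648, ωT=2.295151, cosh=5.013341, sinh=4.912595; start (x,ẋ)=(0.178476, 0.829420) → end (x,ẋ)=(0.844372, 2.057582)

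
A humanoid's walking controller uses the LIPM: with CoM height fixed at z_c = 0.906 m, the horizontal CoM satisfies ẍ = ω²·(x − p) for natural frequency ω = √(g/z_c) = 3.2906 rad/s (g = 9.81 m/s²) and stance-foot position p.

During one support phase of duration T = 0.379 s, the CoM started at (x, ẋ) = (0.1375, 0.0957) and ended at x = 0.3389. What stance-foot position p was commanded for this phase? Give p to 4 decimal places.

p = -0.0378

ωT = 3.2906·0.379 = 1.247137; cosh(ωT) = 1.883846, sinh(ωT) = 1.596520
x(T) = p + (x₀−p)·cosh(ωT) + (ẋ₀/ω)·sinh(ωT) ⇒ p·(1 − cosh) = x(T) − x₀·cosh − (ẋ₀/ω)·sinh
numerator   = 0.3389 − (0.1375)·1.883846 − (0.0957/3.2906)·1.596520 = 0.033440
denominator = 1 − 1.883846 = -0.883846
p = 0.033440 / -0.883846 = -0.0378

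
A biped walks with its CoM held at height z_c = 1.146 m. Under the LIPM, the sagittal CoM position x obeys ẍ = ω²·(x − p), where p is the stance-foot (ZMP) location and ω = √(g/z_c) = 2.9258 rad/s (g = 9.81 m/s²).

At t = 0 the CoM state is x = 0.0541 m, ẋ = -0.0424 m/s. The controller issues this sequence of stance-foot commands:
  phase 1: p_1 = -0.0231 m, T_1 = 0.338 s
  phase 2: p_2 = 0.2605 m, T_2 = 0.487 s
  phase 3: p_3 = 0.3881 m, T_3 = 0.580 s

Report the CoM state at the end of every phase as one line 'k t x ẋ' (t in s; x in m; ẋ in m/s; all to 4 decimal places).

phase 1: p=-0.0231, T=0.338, ωT=0.988920, cosh=1.530154, sinh=1.158176; start (x,ẋ)=(0.054100, -0.042400) → end (x,ẋ)=(0.078244, 0.196721)
phase 2: p=0.2605, T=0.487, ωT=1.424865, cosh=2.198918, sinh=1.958377; start (x,ẋ)=(0.078244, 0.196721) → end (x,ẋ)=(-0.008592, -0.611722)
phase 3: p=0.3881, T=0.580, ωT=1.696964, cosh=2.820296, sinh=2.637057; start (x,ẋ)=(-0.008592, -0.611722) → end (x,ẋ)=(-1.282040, -4.785912)

1 0.3380 0.0782 0.1967
2 0.8250 -0.0086 -0.6117
3 1.4050 -1.2820 -4.7859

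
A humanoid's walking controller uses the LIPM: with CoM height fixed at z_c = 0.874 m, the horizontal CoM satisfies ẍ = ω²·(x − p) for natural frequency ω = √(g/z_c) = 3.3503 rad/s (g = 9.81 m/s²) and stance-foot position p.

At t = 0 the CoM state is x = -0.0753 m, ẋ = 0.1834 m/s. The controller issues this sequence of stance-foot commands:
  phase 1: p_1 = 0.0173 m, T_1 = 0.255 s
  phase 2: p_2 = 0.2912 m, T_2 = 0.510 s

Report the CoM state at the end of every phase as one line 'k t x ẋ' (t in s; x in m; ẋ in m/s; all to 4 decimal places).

phase 1: p=0.0173, T=0.255, ωT=0.854326, cosh=1.387680, sinh=0.962111; start (x,ẋ)=(-0.075300, 0.183400) → end (x,ẋ)=(-0.058532, -0.043983)
phase 2: p=0.2912, T=0.510, ωT=1.708653, cosh=2.851314, sinh=2.670205; start (x,ẋ)=(-0.058532, -0.043983) → end (x,ẋ)=(-0.741050, -3.254105)

1 0.2550 -0.0585 -0.0440
2 0.7650 -0.7410 -3.2541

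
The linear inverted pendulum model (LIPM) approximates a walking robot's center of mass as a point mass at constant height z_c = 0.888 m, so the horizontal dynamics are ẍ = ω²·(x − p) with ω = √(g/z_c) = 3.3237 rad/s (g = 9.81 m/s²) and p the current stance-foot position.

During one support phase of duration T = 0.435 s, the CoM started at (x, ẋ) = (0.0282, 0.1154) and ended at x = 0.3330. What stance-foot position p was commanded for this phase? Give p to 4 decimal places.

p = -0.1614

ωT = 3.3237·0.435 = 1.445809; cosh(ωT) = 2.240421, sinh(ωT) = 2.004866
x(T) = p + (x₀−p)·cosh(ωT) + (ẋ₀/ω)·sinh(ωT) ⇒ p·(1 − cosh) = x(T) − x₀·cosh − (ẋ₀/ω)·sinh
numerator   = 0.3330 − (0.0282)·2.240421 − (0.1154/3.3237)·2.004866 = 0.200210
denominator = 1 − 2.240421 = -1.240421
p = 0.200210 / -1.240421 = -0.1614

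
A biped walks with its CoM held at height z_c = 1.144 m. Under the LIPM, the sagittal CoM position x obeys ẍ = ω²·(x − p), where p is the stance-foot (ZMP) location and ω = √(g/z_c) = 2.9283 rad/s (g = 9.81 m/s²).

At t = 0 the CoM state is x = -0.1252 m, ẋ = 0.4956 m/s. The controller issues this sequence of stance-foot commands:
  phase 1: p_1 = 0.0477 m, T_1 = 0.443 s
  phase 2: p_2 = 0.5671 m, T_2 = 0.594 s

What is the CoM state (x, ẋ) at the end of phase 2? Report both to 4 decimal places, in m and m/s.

phase 1: p=0.0477, T=0.443, ωT=1.297237, cosh=1.966229, sinh=1.692943; start (x,ẋ)=(-0.125200, 0.495600) → end (x,ẋ)=(-0.005739, 0.117321)
phase 2: p=0.5671, T=0.594, ωT=1.739410, cosh=2.934804, sinh=2.759180; start (x,ẋ)=(-0.005739, 0.117321) → end (x,ẋ)=(-1.003525, -4.284057)

x = -1.0035, ẋ = -4.2841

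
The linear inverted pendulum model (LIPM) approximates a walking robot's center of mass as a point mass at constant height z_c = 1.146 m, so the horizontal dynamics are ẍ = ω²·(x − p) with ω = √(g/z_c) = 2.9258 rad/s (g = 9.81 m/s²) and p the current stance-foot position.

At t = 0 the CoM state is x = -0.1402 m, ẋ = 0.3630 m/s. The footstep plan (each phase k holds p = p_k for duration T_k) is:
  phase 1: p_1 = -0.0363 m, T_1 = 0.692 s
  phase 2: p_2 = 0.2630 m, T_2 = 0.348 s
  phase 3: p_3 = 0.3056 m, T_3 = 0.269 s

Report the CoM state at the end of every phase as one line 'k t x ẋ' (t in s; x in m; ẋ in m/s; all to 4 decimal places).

phase 1: p=-0.0363, T=0.692, ωT=2.024654, cosh=3.852763, sinh=3.720724; start (x,ẋ)=(-0.140200, 0.363000) → end (x,ẋ)=(0.025023, 0.267488)
phase 2: p=0.2630, T=0.348, ωT=1.018178, cosh=1.564700, sinh=1.203448; start (x,ẋ)=(0.025023, 0.267488) → end (x,ẋ)=(0.000661, -0.419390)
phase 3: p=0.3056, T=0.269, ωT=0.787040, cosh=1.326037, sinh=0.870847; start (x,ẋ)=(0.000661, -0.419390) → end (x,ẋ)=(-0.223589, -1.333088)

1 0.6920 0.0250 0.2675
2 1.0400 0.0007 -0.4194
3 1.3090 -0.2236 -1.3331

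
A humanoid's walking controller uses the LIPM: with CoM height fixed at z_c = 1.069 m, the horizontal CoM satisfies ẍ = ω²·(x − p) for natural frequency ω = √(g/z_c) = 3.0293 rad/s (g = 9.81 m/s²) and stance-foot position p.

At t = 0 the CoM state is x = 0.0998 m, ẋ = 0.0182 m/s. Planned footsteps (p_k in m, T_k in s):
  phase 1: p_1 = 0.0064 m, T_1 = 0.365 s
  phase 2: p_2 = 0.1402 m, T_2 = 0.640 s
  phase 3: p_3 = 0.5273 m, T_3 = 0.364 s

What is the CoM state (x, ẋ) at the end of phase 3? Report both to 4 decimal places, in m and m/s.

phase 1: p=0.0064, T=0.365, ωT=1.105695, cosh=1.676151, sinh=1.345171; start (x,ẋ)=(0.099800, 0.018200) → end (x,ẋ)=(0.171034, 0.411104)
phase 2: p=0.1402, T=0.640, ωT=1.938752, cosh=3.546978, sinh=3.403094; start (x,ẋ)=(0.171034, 0.411104) → end (x,ẋ)=(0.711400, 1.776047)
phase 3: p=0.5273, T=0.364, ωT=1.102665, cosh=1.672084, sinh=1.340099; start (x,ẋ)=(0.711400, 1.776047) → end (x,ẋ)=(1.620817, 3.717066)

x = 1.6208, ẋ = 3.7171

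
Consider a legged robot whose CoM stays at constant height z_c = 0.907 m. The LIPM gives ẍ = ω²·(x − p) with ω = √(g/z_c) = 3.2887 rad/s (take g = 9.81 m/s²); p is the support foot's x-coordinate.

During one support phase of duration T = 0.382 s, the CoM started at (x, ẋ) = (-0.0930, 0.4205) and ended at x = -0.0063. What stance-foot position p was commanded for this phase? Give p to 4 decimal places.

p = 0.0402

ωT = 3.2887·0.382 = 1.256283; cosh(ωT) = 1.898527, sinh(ωT) = 1.613817
x(T) = p + (x₀−p)·cosh(ωT) + (ẋ₀/ω)·sinh(ωT) ⇒ p·(1 − cosh) = x(T) − x₀·cosh − (ẋ₀/ω)·sinh
numerator   = -0.0063 − (-0.0930)·1.898527 − (0.4205/3.2887)·1.613817 = -0.036083
denominator = 1 − 1.898527 = -0.898527
p = -0.036083 / -0.898527 = 0.0402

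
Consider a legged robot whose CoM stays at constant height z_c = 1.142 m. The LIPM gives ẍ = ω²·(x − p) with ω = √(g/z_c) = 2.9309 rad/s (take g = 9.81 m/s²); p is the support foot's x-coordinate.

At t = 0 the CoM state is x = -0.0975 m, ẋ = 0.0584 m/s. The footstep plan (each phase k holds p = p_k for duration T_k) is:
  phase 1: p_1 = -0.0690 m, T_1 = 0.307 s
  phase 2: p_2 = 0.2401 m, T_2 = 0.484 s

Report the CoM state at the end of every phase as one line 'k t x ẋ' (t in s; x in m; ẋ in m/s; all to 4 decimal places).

1 0.3070 -0.0894 -0.0020
2 0.7910 -0.4817 -1.8823

phase 1: p=-0.0690, T=0.307, ωT=0.899786, cosh=1.432867, sinh=1.026210; start (x,ẋ)=(-0.097500, 0.058400) → end (x,ẋ)=(-0.089389, -0.002041)
phase 2: p=0.2401, T=0.484, ωT=1.418556, cosh=2.186606, sinh=1.944543; start (x,ẋ)=(-0.089389, -0.002041) → end (x,ẋ)=(-0.481716, -1.882305)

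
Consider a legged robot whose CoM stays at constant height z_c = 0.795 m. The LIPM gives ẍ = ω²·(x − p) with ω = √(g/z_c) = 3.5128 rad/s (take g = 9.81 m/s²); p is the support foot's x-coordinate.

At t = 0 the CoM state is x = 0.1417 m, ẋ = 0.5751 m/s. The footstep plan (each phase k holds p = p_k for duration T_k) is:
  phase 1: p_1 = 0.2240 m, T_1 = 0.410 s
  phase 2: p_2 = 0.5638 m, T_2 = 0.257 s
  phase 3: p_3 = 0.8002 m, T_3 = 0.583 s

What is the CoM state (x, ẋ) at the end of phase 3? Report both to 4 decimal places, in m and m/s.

x = -0.1043, ẋ = -2.9971

phase 1: p=0.2240, T=0.410, ωT=1.440248, cosh=2.229306, sinh=1.992437; start (x,ẋ)=(0.141700, 0.575100) → end (x,ẋ)=(0.366721, 0.706053)
phase 2: p=0.5638, T=0.257, ωT=0.902790, cosh=1.435956, sinh=1.030518; start (x,ẋ)=(0.366721, 0.706053) → end (x,ẋ)=(0.487932, 0.300434)
phase 3: p=0.8002, T=0.583, ωT=2.047962, cosh=3.940543, sinh=3.811546; start (x,ẋ)=(0.487932, 0.300434) → end (x,ẋ)=(-0.104321, -2.997145)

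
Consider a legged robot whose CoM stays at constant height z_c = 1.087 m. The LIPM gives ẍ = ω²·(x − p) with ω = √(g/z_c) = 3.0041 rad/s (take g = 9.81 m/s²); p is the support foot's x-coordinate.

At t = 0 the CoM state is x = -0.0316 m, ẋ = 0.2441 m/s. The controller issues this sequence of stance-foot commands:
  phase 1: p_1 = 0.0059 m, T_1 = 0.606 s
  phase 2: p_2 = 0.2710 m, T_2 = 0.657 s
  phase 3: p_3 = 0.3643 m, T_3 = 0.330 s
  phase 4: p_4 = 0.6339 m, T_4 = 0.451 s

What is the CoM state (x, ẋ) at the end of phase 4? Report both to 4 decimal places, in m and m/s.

x = -0.2259, ẋ = -2.3358

phase 1: p=0.0059, T=0.606, ωT=1.820485, cosh=3.168399, sinh=3.006451; start (x,ẋ)=(-0.031600, 0.244100) → end (x,ẋ)=(0.131376, 0.434718)
phase 2: p=0.2710, T=0.657, ωT=1.973694, cosh=3.668077, sinh=3.529135; start (x,ẋ)=(0.131376, 0.434718) → end (x,ẋ)=(0.269544, 0.114305)
phase 3: p=0.3643, T=0.330, ωT=0.991353, cosh=1.532976, sinh=1.161902; start (x,ẋ)=(0.269544, 0.114305) → end (x,ẋ)=(0.263251, -0.155517)
phase 4: p=0.6339, T=0.451, ωT=1.354849, cosh=2.067081, sinh=1.809095; start (x,ẋ)=(0.263251, -0.155517) → end (x,ẋ)=(-0.225916, -2.335835)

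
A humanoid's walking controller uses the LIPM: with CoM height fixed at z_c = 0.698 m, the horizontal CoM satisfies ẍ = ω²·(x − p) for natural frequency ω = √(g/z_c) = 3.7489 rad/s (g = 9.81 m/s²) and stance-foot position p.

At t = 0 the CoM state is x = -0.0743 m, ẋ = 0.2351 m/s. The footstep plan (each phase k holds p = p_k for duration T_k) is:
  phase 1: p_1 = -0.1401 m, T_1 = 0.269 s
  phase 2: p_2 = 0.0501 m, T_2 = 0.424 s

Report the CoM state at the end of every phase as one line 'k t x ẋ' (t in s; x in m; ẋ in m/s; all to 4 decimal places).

1 0.2690 0.0366 0.6583
2 0.6930 0.4281 1.5616

phase 1: p=-0.1401, T=0.269, ωT=1.008454, cosh=1.553071, sinh=1.188289; start (x,ẋ)=(-0.074300, 0.235100) → end (x,ẋ)=(0.036612, 0.658251)
phase 2: p=0.0501, T=0.424, ωT=1.589534, cosh=2.552742, sinh=2.348721; start (x,ẋ)=(0.036612, 0.658251) → end (x,ẋ)=(0.428068, 1.561579)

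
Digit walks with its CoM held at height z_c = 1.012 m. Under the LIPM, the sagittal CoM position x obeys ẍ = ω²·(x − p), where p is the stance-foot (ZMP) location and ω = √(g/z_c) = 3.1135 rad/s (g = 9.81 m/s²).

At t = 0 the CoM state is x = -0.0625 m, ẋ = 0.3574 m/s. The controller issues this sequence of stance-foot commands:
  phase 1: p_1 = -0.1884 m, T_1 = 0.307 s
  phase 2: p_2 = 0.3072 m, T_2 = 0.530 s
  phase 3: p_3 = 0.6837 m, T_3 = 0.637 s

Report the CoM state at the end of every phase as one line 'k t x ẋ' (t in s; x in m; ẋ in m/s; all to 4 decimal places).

1 0.3070 0.1267 0.9679
2 0.8370 0.5996 1.2041
3 1.4740 1.7508 3.5242

phase 1: p=-0.1884, T=0.307, ωT=0.955844, cosh=1.492677, sinh=1.108189; start (x,ẋ)=(-0.062500, 0.357400) → end (x,ẋ)=(0.126738, 0.967881)
phase 2: p=0.3072, T=0.530, ωT=1.650155, cosh=2.699904, sinh=2.507883; start (x,ẋ)=(0.126738, 0.967881) → end (x,ẋ)=(0.599585, 1.204082)
phase 3: p=0.6837, T=0.637, ωT=1.983300, cosh=3.702147, sinh=3.564533; start (x,ẋ)=(0.599585, 1.204082) → end (x,ẋ)=(1.750802, 3.524162)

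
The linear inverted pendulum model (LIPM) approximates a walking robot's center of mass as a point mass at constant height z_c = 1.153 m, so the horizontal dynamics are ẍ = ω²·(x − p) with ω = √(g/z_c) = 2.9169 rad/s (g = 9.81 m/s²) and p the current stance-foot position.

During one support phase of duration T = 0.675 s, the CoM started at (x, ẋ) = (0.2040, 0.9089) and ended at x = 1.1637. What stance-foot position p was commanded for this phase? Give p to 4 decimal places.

ωT = 2.9169·0.675 = 1.968908; cosh(ωT) = 3.651228, sinh(ωT) = 3.511619
x(T) = p + (x₀−p)·cosh(ωT) + (ẋ₀/ω)·sinh(ωT) ⇒ p·(1 − cosh) = x(T) − x₀·cosh − (ẋ₀/ω)·sinh
numerator   = 1.1637 − (0.2040)·3.651228 − (0.9089/2.9169)·3.511619 = -0.675364
denominator = 1 − 3.651228 = -2.651228
p = -0.675364 / -2.651228 = 0.2547

p = 0.2547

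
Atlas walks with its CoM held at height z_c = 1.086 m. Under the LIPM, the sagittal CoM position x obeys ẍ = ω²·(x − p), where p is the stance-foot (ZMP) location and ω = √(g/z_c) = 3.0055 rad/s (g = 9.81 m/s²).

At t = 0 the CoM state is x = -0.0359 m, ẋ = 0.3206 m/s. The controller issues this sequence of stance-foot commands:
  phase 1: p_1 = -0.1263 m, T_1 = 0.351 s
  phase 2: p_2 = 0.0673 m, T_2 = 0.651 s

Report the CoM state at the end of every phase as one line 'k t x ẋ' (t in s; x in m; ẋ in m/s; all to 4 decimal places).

phase 1: p=-0.1263, T=0.351, ωT=1.054930, cosh=1.609996, sinh=1.261779; start (x,ẋ)=(-0.035900, 0.320600) → end (x,ẋ)=(0.153839, 0.858987)
phase 2: p=0.0673, T=0.651, ωT=1.956581, cosh=3.608217, sinh=3.466876; start (x,ẋ)=(0.153839, 0.858987) → end (x,ẋ)=(1.370402, 4.001121)

1 0.3510 0.1538 0.8590
2 1.0020 1.3704 4.0011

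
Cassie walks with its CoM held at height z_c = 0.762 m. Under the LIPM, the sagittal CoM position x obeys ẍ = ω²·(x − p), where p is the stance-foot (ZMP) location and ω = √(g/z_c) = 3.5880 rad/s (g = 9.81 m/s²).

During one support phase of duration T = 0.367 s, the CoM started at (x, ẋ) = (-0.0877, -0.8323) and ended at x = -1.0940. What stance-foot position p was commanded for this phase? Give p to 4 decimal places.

ωT = 3.5880·0.367 = 1.316796; cosh(ωT) = 1.999720, sinh(ωT) = 1.731727
x(T) = p + (x₀−p)·cosh(ωT) + (ẋ₀/ω)·sinh(ωT) ⇒ p·(1 − cosh) = x(T) − x₀·cosh − (ẋ₀/ω)·sinh
numerator   = -1.0940 − (-0.0877)·1.999720 − (-0.8323/3.5880)·1.731727 = -0.516920
denominator = 1 − 1.999720 = -0.999720
p = -0.516920 / -0.999720 = 0.5171

p = 0.5171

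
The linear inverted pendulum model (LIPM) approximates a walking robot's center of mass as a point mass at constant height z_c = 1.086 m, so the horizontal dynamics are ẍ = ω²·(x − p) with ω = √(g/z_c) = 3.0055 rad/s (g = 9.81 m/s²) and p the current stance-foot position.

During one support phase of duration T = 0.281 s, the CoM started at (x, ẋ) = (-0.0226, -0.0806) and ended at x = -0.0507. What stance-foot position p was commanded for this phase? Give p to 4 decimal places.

ωT = 3.0055·0.281 = 0.844546; cosh(ωT) = 1.378336, sinh(ωT) = 0.948584
x(T) = p + (x₀−p)·cosh(ωT) + (ẋ₀/ω)·sinh(ωT) ⇒ p·(1 − cosh) = x(T) − x₀·cosh − (ẋ₀/ω)·sinh
numerator   = -0.0507 − (-0.0226)·1.378336 − (-0.0806/3.0055)·0.948584 = 0.005889
denominator = 1 − 1.378336 = -0.378336
p = 0.005889 / -0.378336 = -0.0156

p = -0.0156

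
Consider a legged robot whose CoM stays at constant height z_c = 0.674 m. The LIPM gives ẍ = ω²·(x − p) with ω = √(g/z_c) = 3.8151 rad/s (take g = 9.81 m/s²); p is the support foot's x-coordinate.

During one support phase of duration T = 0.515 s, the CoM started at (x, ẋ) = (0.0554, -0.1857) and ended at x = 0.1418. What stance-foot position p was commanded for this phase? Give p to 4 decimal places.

ωT = 3.8151·0.515 = 1.964777; cosh(ωT) = 3.636753, sinh(ωT) = 3.496565
x(T) = p + (x₀−p)·cosh(ωT) + (ẋ₀/ω)·sinh(ωT) ⇒ p·(1 − cosh) = x(T) − x₀·cosh − (ẋ₀/ω)·sinh
numerator   = 0.1418 − (0.0554)·3.636753 − (-0.1857/3.8151)·3.496565 = 0.110519
denominator = 1 − 3.636753 = -2.636753
p = 0.110519 / -2.636753 = -0.0419

p = -0.0419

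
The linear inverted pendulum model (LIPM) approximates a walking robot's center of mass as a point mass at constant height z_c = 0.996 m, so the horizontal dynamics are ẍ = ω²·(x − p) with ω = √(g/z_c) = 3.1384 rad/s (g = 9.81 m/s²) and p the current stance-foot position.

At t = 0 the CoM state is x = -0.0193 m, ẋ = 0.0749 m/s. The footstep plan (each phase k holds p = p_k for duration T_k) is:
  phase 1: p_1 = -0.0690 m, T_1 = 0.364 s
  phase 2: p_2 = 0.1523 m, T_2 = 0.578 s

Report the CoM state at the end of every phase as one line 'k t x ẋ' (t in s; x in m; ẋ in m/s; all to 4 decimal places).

phase 1: p=-0.0690, T=0.364, ωT=1.142378, cosh=1.726635, sinh=1.407576; start (x,ẋ)=(-0.019300, 0.074900) → end (x,ẋ)=(0.050407, 0.348877)
phase 2: p=0.1523, T=0.578, ωT=1.813995, cosh=3.148955, sinh=2.985954; start (x,ẋ)=(0.050407, 0.348877) → end (x,ẋ)=(0.163372, 0.143741)

1 0.3640 0.0504 0.3489
2 0.9420 0.1634 0.1437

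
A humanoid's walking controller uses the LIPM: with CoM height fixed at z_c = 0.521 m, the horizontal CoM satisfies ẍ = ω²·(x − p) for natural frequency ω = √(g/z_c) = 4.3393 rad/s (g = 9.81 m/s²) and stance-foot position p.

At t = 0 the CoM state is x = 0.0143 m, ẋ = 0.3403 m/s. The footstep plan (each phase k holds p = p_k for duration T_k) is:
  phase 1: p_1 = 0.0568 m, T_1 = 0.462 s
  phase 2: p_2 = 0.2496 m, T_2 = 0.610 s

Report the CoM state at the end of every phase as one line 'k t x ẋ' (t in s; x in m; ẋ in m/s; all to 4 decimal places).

1 0.4620 0.1820 0.6140
2 1.0720 0.7636 2.2947

phase 1: p=0.0568, T=0.462, ωT=2.004757, cosh=3.779490, sinh=3.644797; start (x,ẋ)=(0.014300, 0.340300) → end (x,ẋ)=(0.182007, 0.613986)
phase 2: p=0.2496, T=0.610, ωT=2.646973, cosh=7.091062, sinh=7.020197; start (x,ẋ)=(0.182007, 0.613986) → end (x,ẋ)=(0.763610, 2.294739)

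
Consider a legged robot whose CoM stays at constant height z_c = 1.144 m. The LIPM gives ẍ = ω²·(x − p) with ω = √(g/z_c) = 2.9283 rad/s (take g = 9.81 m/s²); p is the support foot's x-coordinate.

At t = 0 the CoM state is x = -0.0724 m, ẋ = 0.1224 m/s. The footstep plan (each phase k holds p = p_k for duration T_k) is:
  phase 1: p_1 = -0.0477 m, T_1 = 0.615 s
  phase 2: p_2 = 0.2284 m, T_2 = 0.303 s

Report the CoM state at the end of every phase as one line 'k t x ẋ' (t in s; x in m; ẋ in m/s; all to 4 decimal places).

1 0.6150 -0.0014 0.1677
2 0.9180 -0.0402 -0.4405

phase 1: p=-0.0477, T=0.615, ωT=1.800905, cosh=3.110136, sinh=2.944986; start (x,ẋ)=(-0.072400, 0.122400) → end (x,ẋ)=(-0.001423, 0.167673)
phase 2: p=0.2284, T=0.303, ωT=0.887275, cosh=1.420140, sinh=1.008363; start (x,ẋ)=(-0.001423, 0.167673) → end (x,ẋ)=(-0.040242, -0.440500)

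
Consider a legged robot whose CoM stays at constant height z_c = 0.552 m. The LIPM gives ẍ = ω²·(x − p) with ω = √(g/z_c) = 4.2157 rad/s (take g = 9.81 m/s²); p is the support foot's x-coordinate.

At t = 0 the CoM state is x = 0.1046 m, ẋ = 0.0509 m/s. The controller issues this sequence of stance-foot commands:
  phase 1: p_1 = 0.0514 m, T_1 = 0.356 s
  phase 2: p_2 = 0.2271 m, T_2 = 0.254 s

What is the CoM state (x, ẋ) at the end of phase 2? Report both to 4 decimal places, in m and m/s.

x = 0.3693, ẋ = 0.8403

phase 1: p=0.0514, T=0.356, ωT=1.500789, cosh=2.354091, sinh=2.131137; start (x,ẋ)=(0.104600, 0.050900) → end (x,ẋ)=(0.202369, 0.597784)
phase 2: p=0.2271, T=0.254, ωT=1.070788, cosh=1.630208, sinh=1.287469; start (x,ẋ)=(0.202369, 0.597784) → end (x,ẋ)=(0.369346, 0.840282)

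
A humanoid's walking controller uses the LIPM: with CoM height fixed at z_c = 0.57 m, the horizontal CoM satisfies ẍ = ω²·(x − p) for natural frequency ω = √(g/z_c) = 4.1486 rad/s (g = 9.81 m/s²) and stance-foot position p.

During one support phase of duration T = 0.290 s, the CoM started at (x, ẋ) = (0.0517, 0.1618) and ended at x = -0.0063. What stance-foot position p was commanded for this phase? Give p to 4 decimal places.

p = 0.1953

ωT = 4.1486·0.290 = 1.203094; cosh(ωT) = 1.815335, sinh(ωT) = 1.515071
x(T) = p + (x₀−p)·cosh(ωT) + (ẋ₀/ω)·sinh(ωT) ⇒ p·(1 − cosh) = x(T) − x₀·cosh − (ẋ₀/ω)·sinh
numerator   = -0.0063 − (0.0517)·1.815335 − (0.1618/4.1486)·1.515071 = -0.159242
denominator = 1 − 1.815335 = -0.815335
p = -0.159242 / -0.815335 = 0.1953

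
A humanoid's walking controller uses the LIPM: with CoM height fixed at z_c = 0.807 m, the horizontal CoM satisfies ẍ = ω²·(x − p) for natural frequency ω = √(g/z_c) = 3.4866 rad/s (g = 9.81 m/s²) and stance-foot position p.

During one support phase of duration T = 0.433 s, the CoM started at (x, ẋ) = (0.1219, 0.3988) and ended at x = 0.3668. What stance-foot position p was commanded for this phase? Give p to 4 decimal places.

p = 0.1228

ωT = 3.4866·0.433 = 1.509698; cosh(ωT) = 2.373170, sinh(ωT) = 2.152193
x(T) = p + (x₀−p)·cosh(ωT) + (ẋ₀/ω)·sinh(ωT) ⇒ p·(1 − cosh) = x(T) − x₀·cosh − (ẋ₀/ω)·sinh
numerator   = 0.3668 − (0.1219)·2.373170 − (0.3988/3.4866)·2.152193 = -0.168659
denominator = 1 − 2.373170 = -1.373170
p = -0.168659 / -1.373170 = 0.1228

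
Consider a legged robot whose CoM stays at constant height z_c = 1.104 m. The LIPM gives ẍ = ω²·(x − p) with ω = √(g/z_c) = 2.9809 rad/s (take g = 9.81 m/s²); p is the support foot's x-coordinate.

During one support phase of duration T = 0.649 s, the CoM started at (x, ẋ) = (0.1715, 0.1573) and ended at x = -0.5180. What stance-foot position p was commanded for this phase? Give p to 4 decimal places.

p = 0.5143

ωT = 2.9809·0.649 = 1.934604; cosh(ωT) = 3.532892, sinh(ωT) = 3.388411
x(T) = p + (x₀−p)·cosh(ωT) + (ẋ₀/ω)·sinh(ωT) ⇒ p·(1 − cosh) = x(T) − x₀·cosh − (ẋ₀/ω)·sinh
numerator   = -0.5180 − (0.1715)·3.532892 − (0.1573/2.9809)·3.388411 = -1.302695
denominator = 1 − 3.532892 = -2.532892
p = -1.302695 / -2.532892 = 0.5143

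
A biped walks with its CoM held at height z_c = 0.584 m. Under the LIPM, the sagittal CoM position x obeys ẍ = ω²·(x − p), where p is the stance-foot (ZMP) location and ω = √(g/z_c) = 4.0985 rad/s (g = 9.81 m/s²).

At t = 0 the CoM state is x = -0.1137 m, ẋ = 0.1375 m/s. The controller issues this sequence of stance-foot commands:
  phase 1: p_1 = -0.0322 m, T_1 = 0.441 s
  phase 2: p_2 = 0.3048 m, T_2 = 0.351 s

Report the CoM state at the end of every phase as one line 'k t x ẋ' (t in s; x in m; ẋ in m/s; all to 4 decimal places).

phase 1: p=-0.0322, T=0.441, ωT=1.807438, cosh=3.129445, sinh=2.965371; start (x,ẋ)=(-0.113700, 0.137500) → end (x,ẋ)=(-0.187765, -0.560218)
phase 2: p=0.3048, T=0.351, ωT=1.438573, cosh=2.225973, sinh=1.988707; start (x,ẋ)=(-0.187765, -0.560218) → end (x,ẋ)=(-1.063469, -5.261785)

1 0.4410 -0.1878 -0.5602
2 0.7920 -1.0635 -5.2618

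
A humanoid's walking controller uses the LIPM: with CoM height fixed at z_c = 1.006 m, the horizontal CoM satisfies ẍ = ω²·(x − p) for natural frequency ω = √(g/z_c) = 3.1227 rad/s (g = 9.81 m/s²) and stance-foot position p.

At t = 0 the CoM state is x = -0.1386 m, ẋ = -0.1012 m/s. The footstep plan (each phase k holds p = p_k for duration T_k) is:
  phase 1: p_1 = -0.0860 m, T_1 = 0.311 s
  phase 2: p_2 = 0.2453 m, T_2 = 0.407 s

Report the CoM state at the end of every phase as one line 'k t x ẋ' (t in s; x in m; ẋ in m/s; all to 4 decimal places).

1 0.3110 -0.2021 -0.3386
2 0.7180 -0.7928 -2.9446

phase 1: p=-0.0860, T=0.311, ωT=0.971160, cosh=1.509825, sinh=1.131181; start (x,ẋ)=(-0.138600, -0.101200) → end (x,ẋ)=(-0.202076, -0.338595)
phase 2: p=0.2453, T=0.407, ωT=1.270939, cosh=1.922383, sinh=1.641815; start (x,ẋ)=(-0.202076, -0.338595) → end (x,ẋ)=(-0.792750, -2.944559)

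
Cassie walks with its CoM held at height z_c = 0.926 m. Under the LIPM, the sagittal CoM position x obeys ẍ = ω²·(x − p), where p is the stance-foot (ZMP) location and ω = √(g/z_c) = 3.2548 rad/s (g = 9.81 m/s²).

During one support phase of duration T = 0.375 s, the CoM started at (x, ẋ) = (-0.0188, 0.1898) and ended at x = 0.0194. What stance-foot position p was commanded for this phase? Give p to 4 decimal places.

p = 0.0430

ωT = 3.2548·0.375 = 1.220550; cosh(ωT) = 1.842060, sinh(ωT) = 1.546992
x(T) = p + (x₀−p)·cosh(ωT) + (ẋ₀/ω)·sinh(ωT) ⇒ p·(1 − cosh) = x(T) − x₀·cosh − (ẋ₀/ω)·sinh
numerator   = 0.0194 − (-0.0188)·1.842060 − (0.1898/3.2548)·1.546992 = -0.036180
denominator = 1 − 1.842060 = -0.842060
p = -0.036180 / -0.842060 = 0.0430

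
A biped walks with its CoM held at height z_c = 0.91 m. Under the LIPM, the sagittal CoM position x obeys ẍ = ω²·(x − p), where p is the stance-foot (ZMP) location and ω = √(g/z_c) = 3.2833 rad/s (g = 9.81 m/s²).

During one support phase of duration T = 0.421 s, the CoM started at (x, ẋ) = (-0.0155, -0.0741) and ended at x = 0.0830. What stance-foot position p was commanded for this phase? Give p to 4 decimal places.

ωT = 3.2833·0.421 = 1.382269; cosh(ωT) = 2.117470, sinh(ωT) = 1.866462
x(T) = p + (x₀−p)·cosh(ωT) + (ẋ₀/ω)·sinh(ωT) ⇒ p·(1 − cosh) = x(T) − x₀·cosh − (ẋ₀/ω)·sinh
numerator   = 0.0830 − (-0.0155)·2.117470 − (-0.0741/3.2833)·1.866462 = 0.157945
denominator = 1 − 2.117470 = -1.117470
p = 0.157945 / -1.117470 = -0.1413

p = -0.1413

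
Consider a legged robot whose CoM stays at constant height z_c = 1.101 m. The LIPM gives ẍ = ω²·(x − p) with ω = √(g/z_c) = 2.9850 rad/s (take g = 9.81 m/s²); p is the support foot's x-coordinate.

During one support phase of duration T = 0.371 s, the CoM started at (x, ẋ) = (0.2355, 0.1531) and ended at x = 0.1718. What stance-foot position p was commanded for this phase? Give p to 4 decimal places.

p = 0.4313

ωT = 2.9850·0.371 = 1.107435; cosh(ωT) = 1.678495, sinh(ωT) = 1.348090
x(T) = p + (x₀−p)·cosh(ωT) + (ẋ₀/ω)·sinh(ωT) ⇒ p·(1 − cosh) = x(T) − x₀·cosh − (ẋ₀/ω)·sinh
numerator   = 0.1718 − (0.2355)·1.678495 − (0.1531/2.9850)·1.348090 = -0.292629
denominator = 1 − 1.678495 = -0.678495
p = -0.292629 / -0.678495 = 0.4313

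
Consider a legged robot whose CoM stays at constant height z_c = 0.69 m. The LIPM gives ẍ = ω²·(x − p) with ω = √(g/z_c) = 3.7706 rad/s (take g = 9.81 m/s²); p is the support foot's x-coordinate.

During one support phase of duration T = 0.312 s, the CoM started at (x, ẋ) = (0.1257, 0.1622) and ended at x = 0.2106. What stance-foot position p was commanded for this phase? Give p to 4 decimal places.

p = 0.0976

ωT = 3.7706·0.312 = 1.176427; cosh(ωT) = 1.775573, sinh(ωT) = 1.467195
x(T) = p + (x₀−p)·cosh(ωT) + (ẋ₀/ω)·sinh(ωT) ⇒ p·(1 − cosh) = x(T) − x₀·cosh − (ẋ₀/ω)·sinh
numerator   = 0.2106 − (0.1257)·1.775573 − (0.1622/3.7706)·1.467195 = -0.075704
denominator = 1 − 1.775573 = -0.775573
p = -0.075704 / -0.775573 = 0.0976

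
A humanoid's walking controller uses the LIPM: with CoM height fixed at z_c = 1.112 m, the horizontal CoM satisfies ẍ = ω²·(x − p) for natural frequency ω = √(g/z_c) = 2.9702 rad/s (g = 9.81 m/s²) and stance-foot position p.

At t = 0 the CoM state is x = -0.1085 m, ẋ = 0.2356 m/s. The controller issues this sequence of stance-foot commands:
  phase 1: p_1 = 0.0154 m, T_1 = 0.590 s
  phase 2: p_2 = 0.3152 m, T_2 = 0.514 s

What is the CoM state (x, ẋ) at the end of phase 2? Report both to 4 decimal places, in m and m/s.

x = -1.0030, ẋ = -3.6991

phase 1: p=0.0154, T=0.590, ωT=1.752418, cosh=2.970944, sinh=2.797590; start (x,ẋ)=(-0.108500, 0.235600) → end (x,ẋ)=(-0.130792, -0.329580)
phase 2: p=0.3152, T=0.514, ωT=1.526683, cosh=2.410069, sinh=2.192814; start (x,ẋ)=(-0.130792, -0.329580) → end (x,ẋ)=(-1.002990, -3.699098)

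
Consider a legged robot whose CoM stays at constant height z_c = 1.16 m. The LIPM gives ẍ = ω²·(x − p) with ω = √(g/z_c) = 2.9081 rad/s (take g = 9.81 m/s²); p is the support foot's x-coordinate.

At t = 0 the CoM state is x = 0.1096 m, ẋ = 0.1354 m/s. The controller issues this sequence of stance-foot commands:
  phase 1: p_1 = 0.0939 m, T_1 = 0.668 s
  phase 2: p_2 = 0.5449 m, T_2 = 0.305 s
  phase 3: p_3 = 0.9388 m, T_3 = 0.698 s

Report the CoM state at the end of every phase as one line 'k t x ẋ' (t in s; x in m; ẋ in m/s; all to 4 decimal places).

1 0.6680 0.3089 0.6380
2 0.9730 0.4309 0.2141
3 1.6710 -0.7523 -4.6959

phase 1: p=0.0939, T=0.668, ωT=1.942611, cosh=3.560136, sinh=3.416807; start (x,ẋ)=(0.109600, 0.135400) → end (x,ẋ)=(0.308879, 0.638044)
phase 2: p=0.5449, T=0.305, ωT=0.886970, cosh=1.419833, sinh=1.007931; start (x,ẋ)=(0.308879, 0.638044) → end (x,ẋ)=(0.430933, 0.214101)
phase 3: p=0.9388, T=0.698, ωT=2.029854, cosh=3.872164, sinh=3.740809; start (x,ẋ)=(0.430933, 0.214101) → end (x,ẋ)=(-0.752339, -4.695878)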